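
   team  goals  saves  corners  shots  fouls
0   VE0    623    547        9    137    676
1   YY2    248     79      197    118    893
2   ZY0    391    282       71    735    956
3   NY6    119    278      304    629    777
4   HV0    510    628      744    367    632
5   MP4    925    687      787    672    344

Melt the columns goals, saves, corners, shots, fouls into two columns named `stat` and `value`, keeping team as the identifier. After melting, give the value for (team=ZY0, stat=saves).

Unpivoting turns each (team, wide-column) pair into one long row.
The wide cell at row ZY0, column saves holds 282, so the long row (ZY0, saves) has value=282.

282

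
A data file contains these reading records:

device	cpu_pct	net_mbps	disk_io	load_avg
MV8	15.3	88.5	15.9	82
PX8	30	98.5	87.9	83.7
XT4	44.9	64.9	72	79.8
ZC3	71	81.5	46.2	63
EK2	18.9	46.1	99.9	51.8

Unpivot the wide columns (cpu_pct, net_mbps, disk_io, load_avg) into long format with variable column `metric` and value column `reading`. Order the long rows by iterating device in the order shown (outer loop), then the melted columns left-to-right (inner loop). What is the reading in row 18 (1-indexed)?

20 rows total (5 × 4). Row 18: index ⌊(18-1)/4⌋ = 4 into device → EK2; (18-1) mod 4 = 1 into the melted columns → net_mbps.
So row 18 is (EK2, net_mbps, 46.1); reading = 46.1.

46.1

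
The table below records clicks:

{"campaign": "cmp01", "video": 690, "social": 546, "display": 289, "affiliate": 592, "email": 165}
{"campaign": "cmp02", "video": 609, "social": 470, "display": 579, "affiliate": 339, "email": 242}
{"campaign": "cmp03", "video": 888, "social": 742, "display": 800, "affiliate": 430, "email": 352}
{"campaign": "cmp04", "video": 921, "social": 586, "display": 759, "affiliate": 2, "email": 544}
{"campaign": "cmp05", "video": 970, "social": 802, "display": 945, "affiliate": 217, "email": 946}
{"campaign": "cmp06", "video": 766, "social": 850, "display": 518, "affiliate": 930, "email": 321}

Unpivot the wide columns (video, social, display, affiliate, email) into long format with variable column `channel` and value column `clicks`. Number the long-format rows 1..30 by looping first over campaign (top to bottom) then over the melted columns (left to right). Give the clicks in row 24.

30 rows total (6 × 5). Row 24: index ⌊(24-1)/5⌋ = 4 into campaign → cmp05; (24-1) mod 5 = 3 into the melted columns → affiliate.
So row 24 is (cmp05, affiliate, 217); clicks = 217.

217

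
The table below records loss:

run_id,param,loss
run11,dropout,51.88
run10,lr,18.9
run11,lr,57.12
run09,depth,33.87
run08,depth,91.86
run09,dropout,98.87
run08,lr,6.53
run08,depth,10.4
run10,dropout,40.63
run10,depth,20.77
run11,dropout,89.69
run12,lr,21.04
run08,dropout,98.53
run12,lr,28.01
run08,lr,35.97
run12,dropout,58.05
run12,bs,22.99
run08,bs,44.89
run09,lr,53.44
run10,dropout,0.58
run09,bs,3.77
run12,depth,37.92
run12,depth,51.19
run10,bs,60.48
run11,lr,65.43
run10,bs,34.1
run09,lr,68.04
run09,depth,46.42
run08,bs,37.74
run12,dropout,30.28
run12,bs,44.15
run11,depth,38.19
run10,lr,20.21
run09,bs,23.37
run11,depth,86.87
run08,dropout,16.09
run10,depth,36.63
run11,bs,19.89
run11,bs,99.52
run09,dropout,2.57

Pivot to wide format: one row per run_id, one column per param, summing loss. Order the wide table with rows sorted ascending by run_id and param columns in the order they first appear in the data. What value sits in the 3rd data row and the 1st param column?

41.21

With rows sorted ascending by run_id, row 3 is run_id=run10. param columns in first-appearance order: dropout, lr, depth, bs; column 1 is dropout.
Long rows with run_id=run10, param=dropout: 40.63 + 0.58 = 41.21.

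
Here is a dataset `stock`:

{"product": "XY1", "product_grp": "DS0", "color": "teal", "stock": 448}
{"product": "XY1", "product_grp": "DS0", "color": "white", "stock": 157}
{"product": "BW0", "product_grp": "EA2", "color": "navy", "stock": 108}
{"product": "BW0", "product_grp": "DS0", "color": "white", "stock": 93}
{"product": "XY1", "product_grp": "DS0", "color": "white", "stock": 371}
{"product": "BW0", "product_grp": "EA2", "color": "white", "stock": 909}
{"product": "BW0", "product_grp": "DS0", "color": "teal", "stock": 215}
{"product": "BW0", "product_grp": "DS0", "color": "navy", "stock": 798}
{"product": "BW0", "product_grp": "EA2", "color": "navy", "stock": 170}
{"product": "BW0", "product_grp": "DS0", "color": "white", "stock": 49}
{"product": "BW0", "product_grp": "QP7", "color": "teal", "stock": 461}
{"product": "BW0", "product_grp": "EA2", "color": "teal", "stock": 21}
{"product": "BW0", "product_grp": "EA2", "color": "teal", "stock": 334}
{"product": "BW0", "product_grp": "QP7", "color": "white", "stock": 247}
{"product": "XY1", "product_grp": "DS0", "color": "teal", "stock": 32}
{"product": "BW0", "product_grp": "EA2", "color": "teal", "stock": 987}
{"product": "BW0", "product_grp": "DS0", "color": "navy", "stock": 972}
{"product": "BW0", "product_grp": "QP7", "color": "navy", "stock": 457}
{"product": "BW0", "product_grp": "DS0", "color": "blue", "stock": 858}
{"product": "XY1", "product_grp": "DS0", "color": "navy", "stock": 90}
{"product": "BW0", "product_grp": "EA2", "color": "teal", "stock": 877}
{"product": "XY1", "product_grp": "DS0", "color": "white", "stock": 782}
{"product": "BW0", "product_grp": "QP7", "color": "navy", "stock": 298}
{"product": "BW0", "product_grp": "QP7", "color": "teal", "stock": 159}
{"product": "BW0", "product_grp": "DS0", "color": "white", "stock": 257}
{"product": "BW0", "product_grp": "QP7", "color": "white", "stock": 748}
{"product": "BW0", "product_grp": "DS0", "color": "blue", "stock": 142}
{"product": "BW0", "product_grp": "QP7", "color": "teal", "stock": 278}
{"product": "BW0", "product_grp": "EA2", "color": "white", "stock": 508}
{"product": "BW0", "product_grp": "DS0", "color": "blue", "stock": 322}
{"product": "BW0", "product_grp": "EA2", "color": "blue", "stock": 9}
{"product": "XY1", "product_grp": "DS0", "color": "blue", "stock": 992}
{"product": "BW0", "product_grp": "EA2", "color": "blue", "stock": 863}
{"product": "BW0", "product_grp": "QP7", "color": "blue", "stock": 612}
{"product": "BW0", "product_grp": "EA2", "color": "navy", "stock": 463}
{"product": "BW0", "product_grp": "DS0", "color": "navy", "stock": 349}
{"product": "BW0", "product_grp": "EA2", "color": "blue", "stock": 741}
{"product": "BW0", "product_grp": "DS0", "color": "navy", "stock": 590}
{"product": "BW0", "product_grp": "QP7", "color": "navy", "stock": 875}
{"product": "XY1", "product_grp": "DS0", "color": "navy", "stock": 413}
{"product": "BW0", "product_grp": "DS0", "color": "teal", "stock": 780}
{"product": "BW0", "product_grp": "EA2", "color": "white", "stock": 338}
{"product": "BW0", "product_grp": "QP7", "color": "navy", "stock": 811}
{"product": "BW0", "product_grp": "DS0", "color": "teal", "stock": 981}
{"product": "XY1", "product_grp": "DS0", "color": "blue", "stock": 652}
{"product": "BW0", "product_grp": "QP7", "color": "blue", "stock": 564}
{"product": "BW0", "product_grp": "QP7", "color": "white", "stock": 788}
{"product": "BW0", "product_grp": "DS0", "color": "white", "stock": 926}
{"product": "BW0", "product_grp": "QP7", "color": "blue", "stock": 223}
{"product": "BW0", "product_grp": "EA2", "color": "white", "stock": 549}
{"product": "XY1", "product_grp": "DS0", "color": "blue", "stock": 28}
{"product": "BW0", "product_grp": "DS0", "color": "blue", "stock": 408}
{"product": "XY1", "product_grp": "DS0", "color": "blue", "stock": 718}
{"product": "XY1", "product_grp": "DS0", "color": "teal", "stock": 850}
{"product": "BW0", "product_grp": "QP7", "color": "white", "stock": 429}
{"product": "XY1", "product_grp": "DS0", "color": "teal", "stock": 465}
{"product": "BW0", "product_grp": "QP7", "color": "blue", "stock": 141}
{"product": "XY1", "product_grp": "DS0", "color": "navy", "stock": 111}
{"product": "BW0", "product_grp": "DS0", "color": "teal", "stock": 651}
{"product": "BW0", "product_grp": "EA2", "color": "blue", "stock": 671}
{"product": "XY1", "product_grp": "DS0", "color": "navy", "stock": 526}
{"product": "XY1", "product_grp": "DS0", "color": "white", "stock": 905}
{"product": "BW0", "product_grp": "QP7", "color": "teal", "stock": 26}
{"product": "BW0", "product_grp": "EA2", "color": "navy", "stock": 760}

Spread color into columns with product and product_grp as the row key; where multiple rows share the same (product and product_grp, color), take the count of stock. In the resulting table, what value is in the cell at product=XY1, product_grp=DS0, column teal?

Rows with product=XY1, product_grp=DS0 and color=teal: stock values are 448, 32, 850, 465.
4 rows match — count = 4.

4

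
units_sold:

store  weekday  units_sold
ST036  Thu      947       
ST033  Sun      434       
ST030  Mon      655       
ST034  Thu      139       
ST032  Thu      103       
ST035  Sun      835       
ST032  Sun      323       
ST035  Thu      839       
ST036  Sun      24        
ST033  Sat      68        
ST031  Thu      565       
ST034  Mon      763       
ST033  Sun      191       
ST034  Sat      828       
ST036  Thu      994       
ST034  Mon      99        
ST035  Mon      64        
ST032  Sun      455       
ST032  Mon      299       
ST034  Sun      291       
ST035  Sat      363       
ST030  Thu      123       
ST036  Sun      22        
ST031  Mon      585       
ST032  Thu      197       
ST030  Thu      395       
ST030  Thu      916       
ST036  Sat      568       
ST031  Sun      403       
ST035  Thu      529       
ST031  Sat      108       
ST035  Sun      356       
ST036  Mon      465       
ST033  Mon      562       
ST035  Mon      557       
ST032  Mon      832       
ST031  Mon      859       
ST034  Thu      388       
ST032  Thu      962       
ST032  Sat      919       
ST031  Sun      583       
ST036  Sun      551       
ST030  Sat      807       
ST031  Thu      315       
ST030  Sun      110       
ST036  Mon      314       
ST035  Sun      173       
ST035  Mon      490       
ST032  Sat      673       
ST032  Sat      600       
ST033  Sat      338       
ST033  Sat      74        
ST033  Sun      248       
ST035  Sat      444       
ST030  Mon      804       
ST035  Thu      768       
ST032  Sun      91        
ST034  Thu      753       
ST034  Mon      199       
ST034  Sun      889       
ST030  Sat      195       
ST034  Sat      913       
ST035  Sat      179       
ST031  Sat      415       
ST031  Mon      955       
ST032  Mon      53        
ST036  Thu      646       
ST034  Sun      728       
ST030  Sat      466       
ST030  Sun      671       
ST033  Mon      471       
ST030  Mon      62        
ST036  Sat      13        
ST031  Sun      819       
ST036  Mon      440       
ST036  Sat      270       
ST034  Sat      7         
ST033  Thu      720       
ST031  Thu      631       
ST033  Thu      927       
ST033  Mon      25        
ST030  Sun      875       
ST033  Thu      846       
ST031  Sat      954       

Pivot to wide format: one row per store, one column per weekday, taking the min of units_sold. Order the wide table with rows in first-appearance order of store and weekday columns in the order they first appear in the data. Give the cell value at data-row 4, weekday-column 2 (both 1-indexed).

291

With rows in first-appearance order of store, row 4 is store=ST034. weekday columns in first-appearance order: Thu, Sun, Mon, Sat; column 2 is Sun.
Long rows with store=ST034, weekday=Sun: min(291, 889, 728) = 291.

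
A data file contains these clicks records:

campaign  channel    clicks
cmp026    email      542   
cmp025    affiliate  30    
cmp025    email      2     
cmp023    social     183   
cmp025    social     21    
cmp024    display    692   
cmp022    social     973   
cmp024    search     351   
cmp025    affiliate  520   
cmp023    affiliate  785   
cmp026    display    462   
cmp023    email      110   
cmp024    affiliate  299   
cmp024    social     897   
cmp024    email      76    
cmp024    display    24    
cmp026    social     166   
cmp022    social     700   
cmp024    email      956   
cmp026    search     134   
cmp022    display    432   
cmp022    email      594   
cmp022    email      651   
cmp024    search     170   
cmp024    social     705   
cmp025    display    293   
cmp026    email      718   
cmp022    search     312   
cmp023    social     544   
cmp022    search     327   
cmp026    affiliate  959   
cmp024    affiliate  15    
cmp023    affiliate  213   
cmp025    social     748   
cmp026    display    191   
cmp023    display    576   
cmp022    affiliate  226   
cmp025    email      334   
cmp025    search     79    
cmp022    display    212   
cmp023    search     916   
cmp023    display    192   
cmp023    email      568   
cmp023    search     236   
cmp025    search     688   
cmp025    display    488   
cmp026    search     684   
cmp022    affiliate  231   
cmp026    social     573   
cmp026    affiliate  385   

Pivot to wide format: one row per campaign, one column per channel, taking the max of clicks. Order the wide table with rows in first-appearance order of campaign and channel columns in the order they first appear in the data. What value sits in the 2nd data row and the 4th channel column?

488

With rows in first-appearance order of campaign, row 2 is campaign=cmp025. channel columns in first-appearance order: email, affiliate, social, display, search; column 4 is display.
Long rows with campaign=cmp025, channel=display: max(293, 488) = 488.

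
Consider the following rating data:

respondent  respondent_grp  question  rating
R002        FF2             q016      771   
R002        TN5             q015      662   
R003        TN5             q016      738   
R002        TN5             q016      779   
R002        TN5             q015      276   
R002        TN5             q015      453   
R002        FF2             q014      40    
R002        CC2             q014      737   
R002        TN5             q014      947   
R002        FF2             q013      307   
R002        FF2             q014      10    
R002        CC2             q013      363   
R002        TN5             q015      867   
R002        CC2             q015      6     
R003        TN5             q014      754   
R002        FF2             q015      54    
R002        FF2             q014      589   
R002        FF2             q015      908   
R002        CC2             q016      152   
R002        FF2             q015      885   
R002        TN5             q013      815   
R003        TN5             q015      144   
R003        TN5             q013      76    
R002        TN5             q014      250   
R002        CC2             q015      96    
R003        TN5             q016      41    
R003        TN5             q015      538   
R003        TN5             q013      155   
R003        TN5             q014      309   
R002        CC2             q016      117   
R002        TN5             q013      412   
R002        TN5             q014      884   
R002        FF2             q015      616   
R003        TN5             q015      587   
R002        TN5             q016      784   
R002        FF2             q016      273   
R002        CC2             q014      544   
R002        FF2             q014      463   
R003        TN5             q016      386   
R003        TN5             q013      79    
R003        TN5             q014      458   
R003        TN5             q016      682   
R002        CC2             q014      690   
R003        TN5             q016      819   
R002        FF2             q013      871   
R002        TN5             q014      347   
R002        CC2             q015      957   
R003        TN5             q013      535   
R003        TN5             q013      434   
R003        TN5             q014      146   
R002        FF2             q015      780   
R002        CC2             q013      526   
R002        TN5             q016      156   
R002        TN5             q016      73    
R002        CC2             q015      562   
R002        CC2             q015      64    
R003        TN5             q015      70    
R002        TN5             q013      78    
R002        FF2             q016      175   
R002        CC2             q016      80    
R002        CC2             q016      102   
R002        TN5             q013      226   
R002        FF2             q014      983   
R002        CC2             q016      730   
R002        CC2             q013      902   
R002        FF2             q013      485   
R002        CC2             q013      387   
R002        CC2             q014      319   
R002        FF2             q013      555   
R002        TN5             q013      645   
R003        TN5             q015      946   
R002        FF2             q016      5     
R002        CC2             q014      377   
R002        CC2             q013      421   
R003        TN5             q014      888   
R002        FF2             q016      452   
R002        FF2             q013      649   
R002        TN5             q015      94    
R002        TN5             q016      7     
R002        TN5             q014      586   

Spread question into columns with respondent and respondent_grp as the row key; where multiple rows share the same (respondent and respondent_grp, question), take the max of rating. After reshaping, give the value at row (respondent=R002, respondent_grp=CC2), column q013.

Rows with respondent=R002, respondent_grp=CC2 and question=q013: rating values are 363, 526, 902, 387, 421.
max(363, 526, 902, 387, 421) = 902.

902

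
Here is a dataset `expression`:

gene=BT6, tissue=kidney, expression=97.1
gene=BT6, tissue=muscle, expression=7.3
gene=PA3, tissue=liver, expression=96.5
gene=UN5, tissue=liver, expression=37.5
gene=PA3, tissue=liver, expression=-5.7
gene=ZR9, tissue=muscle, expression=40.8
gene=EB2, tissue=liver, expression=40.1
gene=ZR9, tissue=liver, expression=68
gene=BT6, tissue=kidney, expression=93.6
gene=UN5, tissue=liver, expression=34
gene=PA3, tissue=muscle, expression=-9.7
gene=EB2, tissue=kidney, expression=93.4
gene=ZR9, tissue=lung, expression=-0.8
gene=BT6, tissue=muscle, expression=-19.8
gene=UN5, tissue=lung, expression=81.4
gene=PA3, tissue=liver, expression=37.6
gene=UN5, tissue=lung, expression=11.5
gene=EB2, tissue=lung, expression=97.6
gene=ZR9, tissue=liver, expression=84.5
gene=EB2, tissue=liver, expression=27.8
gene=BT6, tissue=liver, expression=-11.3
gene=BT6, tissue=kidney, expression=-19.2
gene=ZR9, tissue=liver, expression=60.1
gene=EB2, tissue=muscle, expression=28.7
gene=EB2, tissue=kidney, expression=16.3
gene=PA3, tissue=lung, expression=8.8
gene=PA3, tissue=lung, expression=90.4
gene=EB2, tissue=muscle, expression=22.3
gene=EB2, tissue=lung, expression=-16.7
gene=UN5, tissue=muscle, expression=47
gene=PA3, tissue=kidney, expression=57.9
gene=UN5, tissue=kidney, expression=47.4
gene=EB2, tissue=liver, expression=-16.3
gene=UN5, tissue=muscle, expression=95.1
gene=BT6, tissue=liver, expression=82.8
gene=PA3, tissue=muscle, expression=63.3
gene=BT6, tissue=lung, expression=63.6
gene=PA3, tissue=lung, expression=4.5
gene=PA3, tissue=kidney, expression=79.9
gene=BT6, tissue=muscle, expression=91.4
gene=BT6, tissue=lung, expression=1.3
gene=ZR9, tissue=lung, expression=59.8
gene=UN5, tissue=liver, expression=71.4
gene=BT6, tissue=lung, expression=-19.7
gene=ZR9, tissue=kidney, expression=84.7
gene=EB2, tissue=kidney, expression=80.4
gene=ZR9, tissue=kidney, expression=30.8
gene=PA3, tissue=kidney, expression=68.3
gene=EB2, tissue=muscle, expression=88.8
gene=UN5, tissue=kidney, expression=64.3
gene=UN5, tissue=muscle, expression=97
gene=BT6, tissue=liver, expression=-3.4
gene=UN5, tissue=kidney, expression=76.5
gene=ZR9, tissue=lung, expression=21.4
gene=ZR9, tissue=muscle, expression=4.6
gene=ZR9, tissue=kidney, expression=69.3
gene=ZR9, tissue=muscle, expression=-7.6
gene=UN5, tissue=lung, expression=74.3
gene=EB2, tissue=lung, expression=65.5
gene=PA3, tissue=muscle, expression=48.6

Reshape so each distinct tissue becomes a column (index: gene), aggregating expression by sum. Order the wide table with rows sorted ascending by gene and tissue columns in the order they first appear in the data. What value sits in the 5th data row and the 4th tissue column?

80.4

With rows sorted ascending by gene, row 5 is gene=ZR9. tissue columns in first-appearance order: kidney, muscle, liver, lung; column 4 is lung.
Long rows with gene=ZR9, tissue=lung: -0.8 + 59.8 + 21.4 = 80.4.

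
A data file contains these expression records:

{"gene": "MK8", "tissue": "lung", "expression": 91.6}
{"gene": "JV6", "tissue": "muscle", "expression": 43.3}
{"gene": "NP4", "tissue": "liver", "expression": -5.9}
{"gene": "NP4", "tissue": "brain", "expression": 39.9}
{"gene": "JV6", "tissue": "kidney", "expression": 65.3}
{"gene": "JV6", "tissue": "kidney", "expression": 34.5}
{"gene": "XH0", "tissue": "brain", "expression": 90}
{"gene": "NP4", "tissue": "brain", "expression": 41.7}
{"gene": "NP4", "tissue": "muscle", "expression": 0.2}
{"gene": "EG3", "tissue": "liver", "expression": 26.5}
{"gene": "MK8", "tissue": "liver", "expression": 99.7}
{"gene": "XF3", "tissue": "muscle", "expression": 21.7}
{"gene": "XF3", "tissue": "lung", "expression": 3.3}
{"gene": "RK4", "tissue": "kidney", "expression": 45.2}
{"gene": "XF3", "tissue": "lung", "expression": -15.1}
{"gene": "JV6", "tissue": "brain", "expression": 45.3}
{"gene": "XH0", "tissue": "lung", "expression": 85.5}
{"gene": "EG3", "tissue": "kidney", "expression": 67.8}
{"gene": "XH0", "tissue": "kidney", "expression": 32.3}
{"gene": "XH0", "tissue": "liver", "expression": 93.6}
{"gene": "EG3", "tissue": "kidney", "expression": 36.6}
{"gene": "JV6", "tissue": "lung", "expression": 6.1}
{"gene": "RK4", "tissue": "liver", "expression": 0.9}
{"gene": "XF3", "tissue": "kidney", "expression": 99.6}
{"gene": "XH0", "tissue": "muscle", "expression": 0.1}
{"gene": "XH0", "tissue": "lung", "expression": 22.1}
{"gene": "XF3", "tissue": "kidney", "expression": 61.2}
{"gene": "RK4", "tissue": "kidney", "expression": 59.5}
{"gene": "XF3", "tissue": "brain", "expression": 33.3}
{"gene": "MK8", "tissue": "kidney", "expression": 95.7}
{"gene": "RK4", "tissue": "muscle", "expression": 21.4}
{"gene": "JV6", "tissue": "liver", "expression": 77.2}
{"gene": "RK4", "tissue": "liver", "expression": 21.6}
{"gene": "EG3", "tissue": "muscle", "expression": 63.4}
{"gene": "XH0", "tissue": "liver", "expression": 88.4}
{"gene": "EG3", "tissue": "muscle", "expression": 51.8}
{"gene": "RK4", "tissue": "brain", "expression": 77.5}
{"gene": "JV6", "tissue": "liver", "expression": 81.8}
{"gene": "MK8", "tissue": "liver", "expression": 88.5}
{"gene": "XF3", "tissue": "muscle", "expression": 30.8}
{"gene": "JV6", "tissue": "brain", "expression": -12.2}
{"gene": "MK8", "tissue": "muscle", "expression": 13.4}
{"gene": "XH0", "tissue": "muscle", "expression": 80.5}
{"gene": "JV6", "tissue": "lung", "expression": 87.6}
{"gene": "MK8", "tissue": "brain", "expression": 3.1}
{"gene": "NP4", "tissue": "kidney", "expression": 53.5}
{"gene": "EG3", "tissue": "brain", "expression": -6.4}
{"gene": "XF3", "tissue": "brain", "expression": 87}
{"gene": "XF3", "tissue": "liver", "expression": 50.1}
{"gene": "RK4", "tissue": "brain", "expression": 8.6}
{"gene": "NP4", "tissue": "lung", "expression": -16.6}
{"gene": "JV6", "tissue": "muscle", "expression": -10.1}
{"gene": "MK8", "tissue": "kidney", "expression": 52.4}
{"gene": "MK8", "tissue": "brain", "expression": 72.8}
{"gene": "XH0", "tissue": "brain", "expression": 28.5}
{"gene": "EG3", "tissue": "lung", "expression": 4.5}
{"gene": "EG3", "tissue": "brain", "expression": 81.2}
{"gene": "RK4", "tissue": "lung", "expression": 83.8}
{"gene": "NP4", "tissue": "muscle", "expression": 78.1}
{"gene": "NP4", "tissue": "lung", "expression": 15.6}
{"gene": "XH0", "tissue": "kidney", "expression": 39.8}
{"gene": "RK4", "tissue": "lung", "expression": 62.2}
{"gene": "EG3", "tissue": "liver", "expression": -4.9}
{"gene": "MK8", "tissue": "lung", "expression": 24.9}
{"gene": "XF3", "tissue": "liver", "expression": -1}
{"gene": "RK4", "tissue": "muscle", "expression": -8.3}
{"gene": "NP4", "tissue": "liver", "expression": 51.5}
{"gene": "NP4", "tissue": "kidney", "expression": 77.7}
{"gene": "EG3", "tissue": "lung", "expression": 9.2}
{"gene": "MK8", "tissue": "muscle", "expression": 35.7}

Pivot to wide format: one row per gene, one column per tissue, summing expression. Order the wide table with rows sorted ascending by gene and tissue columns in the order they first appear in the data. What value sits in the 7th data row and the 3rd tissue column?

182

With rows sorted ascending by gene, row 7 is gene=XH0. tissue columns in first-appearance order: lung, muscle, liver, brain, kidney; column 3 is liver.
Long rows with gene=XH0, tissue=liver: 93.6 + 88.4 = 182.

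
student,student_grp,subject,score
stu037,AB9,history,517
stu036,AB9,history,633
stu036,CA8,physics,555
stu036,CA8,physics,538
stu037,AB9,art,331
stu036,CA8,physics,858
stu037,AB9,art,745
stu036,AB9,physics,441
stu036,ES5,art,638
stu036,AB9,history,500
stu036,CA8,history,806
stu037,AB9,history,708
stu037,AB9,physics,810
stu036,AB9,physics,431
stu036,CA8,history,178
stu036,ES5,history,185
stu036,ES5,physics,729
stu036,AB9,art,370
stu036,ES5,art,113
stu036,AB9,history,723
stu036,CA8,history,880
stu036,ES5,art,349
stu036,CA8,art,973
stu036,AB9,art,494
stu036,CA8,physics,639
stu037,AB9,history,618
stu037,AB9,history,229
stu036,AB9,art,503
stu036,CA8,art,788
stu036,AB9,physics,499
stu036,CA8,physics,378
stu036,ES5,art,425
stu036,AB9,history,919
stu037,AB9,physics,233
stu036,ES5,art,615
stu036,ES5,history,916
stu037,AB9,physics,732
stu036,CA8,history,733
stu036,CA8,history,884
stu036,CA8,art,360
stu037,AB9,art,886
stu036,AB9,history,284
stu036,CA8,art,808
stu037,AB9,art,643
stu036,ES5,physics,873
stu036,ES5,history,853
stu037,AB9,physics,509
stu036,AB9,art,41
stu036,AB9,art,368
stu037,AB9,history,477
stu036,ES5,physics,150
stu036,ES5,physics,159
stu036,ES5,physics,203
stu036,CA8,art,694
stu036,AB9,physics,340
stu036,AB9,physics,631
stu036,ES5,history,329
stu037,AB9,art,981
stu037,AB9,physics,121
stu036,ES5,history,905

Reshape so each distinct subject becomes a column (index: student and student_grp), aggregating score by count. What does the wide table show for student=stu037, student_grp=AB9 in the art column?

Rows with student=stu037, student_grp=AB9 and subject=art: score values are 331, 745, 886, 643, 981.
5 rows match — count = 5.

5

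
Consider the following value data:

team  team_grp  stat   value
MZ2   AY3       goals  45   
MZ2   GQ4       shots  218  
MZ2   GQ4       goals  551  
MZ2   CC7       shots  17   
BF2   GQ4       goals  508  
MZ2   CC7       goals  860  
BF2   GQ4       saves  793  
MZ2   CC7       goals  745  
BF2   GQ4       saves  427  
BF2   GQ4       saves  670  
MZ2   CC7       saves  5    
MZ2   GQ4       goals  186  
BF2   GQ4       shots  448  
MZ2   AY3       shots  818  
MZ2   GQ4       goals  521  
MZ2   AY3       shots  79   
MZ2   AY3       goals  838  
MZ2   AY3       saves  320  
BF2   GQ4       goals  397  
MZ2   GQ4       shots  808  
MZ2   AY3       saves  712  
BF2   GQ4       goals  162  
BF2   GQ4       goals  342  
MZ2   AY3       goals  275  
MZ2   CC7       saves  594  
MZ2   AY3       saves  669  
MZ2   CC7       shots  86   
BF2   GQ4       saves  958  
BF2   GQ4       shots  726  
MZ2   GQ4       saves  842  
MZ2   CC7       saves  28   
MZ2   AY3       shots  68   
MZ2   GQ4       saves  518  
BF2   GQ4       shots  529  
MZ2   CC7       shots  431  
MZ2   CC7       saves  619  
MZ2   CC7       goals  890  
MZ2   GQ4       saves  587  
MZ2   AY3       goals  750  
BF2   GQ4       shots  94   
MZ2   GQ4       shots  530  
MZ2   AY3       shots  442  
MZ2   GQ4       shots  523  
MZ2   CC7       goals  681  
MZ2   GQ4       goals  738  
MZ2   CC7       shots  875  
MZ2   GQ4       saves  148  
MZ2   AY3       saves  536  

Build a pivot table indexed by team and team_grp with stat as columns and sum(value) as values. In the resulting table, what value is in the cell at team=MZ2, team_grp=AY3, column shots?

Rows with team=MZ2, team_grp=AY3 and stat=shots: value values are 818, 79, 68, 442.
818 + 79 + 68 + 442 = 1407.

1407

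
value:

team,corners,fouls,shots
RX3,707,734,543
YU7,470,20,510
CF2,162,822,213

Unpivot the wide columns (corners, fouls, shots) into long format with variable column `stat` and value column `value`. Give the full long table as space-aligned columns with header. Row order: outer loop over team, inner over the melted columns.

Each (team, column) pair becomes one row: 3 × 3 = 9 rows.
For example, (RX3, corners) → value=707.

team  stat     value
RX3   corners  707  
RX3   fouls    734  
RX3   shots    543  
YU7   corners  470  
YU7   fouls    20   
YU7   shots    510  
CF2   corners  162  
CF2   fouls    822  
CF2   shots    213  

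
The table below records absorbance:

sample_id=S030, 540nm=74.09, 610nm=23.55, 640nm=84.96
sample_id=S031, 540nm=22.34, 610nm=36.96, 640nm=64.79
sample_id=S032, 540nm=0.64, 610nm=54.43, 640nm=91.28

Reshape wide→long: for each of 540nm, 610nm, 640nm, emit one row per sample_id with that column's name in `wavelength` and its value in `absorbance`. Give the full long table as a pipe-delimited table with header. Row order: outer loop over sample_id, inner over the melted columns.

| sample_id | wavelength | absorbance |
| S030 | 540nm | 74.09 |
| S030 | 610nm | 23.55 |
| S030 | 640nm | 84.96 |
| S031 | 540nm | 22.34 |
| S031 | 610nm | 36.96 |
| S031 | 640nm | 64.79 |
| S032 | 540nm | 0.64 |
| S032 | 610nm | 54.43 |
| S032 | 640nm | 91.28 |

Each (sample_id, column) pair becomes one row: 3 × 3 = 9 rows.
For example, (S030, 540nm) → absorbance=74.09.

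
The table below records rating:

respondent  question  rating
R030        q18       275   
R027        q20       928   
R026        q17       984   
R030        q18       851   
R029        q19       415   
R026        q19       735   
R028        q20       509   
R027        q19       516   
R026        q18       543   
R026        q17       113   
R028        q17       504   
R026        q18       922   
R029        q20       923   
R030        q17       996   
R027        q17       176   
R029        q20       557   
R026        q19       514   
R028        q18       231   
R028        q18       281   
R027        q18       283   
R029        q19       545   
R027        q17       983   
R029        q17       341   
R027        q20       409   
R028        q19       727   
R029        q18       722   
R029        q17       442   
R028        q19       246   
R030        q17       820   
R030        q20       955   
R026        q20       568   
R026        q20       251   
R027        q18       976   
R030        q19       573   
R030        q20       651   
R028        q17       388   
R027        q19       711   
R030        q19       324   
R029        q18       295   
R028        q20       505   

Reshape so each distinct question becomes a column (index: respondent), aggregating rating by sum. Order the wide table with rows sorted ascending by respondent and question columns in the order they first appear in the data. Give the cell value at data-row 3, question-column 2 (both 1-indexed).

1014

With rows sorted ascending by respondent, row 3 is respondent=R028. question columns in first-appearance order: q18, q20, q17, q19; column 2 is q20.
Long rows with respondent=R028, question=q20: 509 + 505 = 1014.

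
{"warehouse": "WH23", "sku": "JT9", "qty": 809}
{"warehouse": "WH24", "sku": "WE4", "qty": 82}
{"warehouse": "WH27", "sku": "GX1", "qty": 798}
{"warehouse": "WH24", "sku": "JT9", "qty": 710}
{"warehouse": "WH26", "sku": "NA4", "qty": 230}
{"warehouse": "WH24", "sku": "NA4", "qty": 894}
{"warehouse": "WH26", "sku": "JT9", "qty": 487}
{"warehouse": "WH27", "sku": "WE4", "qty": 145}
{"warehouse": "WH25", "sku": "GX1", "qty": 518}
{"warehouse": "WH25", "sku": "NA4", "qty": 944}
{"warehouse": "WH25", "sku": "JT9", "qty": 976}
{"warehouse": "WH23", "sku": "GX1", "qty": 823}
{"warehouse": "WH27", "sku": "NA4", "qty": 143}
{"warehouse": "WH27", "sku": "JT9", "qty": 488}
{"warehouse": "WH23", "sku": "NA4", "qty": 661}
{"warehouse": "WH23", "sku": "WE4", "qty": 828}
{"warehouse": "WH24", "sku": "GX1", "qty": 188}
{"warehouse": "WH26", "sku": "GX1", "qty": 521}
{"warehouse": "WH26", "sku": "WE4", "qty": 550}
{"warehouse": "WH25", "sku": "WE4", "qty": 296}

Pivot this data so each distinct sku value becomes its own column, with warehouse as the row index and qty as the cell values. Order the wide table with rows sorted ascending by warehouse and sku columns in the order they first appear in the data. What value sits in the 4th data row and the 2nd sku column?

550

With rows sorted ascending by warehouse, row 4 is warehouse=WH26. sku columns in first-appearance order: JT9, WE4, GX1, NA4; column 2 is WE4.
Long rows with warehouse=WH26, sku=WE4: qty = 550.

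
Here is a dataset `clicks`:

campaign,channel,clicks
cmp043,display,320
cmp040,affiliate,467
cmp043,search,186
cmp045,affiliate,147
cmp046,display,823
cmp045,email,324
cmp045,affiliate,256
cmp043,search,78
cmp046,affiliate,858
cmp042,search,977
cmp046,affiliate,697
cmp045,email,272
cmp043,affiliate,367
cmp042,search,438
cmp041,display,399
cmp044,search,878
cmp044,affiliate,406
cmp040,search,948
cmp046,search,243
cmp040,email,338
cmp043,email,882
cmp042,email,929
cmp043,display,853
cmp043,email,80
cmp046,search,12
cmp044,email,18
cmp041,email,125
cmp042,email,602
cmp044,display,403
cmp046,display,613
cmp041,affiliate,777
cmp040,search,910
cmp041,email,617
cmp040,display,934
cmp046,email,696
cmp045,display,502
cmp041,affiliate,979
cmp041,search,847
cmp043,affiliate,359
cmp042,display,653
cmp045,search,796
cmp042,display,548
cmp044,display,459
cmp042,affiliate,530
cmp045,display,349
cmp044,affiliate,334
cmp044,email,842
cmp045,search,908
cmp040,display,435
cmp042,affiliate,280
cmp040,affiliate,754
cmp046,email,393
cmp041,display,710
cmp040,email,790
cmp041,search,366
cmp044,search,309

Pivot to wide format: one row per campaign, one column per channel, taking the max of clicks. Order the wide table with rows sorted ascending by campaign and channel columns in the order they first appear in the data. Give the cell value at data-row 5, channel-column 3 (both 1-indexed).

878

With rows sorted ascending by campaign, row 5 is campaign=cmp044. channel columns in first-appearance order: display, affiliate, search, email; column 3 is search.
Long rows with campaign=cmp044, channel=search: max(878, 309) = 878.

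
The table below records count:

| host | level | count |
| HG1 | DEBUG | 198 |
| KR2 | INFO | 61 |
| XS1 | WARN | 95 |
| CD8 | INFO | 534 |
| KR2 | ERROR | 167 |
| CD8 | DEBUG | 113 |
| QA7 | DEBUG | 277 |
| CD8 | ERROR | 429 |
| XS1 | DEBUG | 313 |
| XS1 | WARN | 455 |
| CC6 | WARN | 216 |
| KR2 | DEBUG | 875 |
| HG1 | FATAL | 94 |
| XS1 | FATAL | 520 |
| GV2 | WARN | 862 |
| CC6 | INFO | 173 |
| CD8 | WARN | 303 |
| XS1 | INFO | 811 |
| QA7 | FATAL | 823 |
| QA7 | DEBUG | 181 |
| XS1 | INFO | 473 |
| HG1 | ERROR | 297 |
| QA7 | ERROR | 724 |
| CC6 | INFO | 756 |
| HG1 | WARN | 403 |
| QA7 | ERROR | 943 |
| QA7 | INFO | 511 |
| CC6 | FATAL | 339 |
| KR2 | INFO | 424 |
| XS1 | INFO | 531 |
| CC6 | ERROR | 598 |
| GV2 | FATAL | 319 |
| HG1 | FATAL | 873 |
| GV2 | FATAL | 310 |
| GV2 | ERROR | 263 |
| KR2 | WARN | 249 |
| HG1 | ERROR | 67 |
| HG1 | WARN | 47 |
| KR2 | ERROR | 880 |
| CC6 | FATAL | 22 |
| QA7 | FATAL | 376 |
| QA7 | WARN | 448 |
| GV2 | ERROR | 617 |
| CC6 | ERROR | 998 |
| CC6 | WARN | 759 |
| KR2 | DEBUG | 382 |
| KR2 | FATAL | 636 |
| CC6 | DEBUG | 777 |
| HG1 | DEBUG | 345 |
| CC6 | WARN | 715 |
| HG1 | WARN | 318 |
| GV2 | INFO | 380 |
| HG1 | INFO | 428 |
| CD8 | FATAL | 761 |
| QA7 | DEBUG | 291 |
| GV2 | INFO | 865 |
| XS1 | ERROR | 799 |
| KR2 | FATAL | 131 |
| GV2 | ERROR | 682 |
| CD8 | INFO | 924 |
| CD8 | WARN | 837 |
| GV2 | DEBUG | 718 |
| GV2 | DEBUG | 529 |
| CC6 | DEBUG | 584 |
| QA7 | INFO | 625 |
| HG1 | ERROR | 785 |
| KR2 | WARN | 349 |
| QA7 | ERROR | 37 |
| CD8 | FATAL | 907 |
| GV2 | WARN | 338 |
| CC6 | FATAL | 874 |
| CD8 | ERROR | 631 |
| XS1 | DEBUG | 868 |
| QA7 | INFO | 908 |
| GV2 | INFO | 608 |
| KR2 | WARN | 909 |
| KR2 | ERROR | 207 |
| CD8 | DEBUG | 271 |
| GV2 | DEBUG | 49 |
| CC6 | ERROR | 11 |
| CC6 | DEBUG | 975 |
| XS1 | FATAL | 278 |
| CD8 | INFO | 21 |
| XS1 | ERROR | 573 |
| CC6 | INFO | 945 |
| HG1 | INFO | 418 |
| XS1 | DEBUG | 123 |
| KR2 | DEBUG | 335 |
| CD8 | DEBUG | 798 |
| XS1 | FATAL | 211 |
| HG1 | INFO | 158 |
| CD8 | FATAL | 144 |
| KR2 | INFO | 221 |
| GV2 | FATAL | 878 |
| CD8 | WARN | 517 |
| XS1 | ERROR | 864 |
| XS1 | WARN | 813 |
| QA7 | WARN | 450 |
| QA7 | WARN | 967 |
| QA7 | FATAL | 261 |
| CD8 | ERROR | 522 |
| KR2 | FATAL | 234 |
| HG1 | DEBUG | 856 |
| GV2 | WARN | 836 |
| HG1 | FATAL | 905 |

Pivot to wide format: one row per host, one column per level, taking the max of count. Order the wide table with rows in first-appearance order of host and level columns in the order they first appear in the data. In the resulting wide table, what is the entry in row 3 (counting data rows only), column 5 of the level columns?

With rows in first-appearance order of host, row 3 is host=XS1. level columns in first-appearance order: DEBUG, INFO, WARN, ERROR, FATAL; column 5 is FATAL.
Long rows with host=XS1, level=FATAL: max(520, 278, 211) = 520.

520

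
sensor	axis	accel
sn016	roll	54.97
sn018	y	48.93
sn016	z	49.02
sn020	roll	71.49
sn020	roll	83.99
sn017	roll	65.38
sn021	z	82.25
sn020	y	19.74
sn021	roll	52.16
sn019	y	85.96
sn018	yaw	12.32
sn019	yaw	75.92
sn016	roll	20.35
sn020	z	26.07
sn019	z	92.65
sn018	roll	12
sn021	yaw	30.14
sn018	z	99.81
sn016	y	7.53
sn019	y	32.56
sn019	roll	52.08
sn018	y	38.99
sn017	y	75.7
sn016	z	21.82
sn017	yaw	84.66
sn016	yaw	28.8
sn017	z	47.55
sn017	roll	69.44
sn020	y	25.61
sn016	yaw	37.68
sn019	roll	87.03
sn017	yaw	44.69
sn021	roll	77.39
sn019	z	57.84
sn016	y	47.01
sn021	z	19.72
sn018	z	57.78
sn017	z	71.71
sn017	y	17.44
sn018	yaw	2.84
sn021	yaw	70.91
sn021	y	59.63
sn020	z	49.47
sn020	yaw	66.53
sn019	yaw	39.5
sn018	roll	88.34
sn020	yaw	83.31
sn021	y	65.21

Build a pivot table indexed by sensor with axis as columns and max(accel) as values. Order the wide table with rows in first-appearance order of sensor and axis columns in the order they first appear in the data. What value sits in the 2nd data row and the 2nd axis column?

With rows in first-appearance order of sensor, row 2 is sensor=sn018. axis columns in first-appearance order: roll, y, z, yaw; column 2 is y.
Long rows with sensor=sn018, axis=y: max(48.93, 38.99) = 48.93.

48.93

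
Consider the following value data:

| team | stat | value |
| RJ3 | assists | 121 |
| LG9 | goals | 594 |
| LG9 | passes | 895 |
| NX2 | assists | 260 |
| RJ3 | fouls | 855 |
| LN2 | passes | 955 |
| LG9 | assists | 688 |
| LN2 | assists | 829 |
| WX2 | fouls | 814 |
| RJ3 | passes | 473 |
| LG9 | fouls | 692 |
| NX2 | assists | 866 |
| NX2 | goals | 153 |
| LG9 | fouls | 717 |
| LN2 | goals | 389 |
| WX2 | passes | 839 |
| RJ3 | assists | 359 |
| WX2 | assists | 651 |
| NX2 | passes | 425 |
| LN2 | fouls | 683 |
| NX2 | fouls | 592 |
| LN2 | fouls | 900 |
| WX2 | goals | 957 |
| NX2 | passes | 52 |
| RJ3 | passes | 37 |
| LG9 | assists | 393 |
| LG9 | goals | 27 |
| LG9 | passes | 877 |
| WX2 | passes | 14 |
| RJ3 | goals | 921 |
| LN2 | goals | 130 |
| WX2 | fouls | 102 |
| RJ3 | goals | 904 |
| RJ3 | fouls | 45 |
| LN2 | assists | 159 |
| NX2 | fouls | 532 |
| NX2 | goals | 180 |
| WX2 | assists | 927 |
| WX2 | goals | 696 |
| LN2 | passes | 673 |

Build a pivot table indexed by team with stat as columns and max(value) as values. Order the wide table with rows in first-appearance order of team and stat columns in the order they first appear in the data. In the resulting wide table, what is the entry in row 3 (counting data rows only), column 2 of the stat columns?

180

With rows in first-appearance order of team, row 3 is team=NX2. stat columns in first-appearance order: assists, goals, passes, fouls; column 2 is goals.
Long rows with team=NX2, stat=goals: max(153, 180) = 180.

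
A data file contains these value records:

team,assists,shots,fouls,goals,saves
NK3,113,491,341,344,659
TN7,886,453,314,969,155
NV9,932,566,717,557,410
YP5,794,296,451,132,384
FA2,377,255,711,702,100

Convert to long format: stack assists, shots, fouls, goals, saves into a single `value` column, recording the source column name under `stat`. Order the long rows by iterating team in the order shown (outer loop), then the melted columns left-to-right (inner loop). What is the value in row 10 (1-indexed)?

155

25 rows total (5 × 5). Row 10: index ⌊(10-1)/5⌋ = 1 into team → TN7; (10-1) mod 5 = 4 into the melted columns → saves.
So row 10 is (TN7, saves, 155); value = 155.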